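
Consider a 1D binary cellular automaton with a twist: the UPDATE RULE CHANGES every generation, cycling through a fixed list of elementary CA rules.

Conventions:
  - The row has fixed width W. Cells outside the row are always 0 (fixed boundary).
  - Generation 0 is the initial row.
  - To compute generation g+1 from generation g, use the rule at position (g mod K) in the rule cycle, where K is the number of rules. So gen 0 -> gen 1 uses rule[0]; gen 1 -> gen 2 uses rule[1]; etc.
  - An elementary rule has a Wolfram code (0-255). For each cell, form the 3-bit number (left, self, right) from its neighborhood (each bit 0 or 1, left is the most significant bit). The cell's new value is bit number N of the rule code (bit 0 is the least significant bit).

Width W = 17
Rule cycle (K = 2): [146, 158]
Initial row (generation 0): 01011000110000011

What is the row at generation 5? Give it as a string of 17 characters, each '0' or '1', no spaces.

Gen 0: 01011000110000011
Gen 1 (rule 146): 10000101001000100
Gen 2 (rule 158): 11001101111101110
Gen 3 (rule 146): 00110000111000101
Gen 4 (rule 158): 01101001110101101
Gen 5 (rule 146): 10000110100000000

Answer: 10000110100000000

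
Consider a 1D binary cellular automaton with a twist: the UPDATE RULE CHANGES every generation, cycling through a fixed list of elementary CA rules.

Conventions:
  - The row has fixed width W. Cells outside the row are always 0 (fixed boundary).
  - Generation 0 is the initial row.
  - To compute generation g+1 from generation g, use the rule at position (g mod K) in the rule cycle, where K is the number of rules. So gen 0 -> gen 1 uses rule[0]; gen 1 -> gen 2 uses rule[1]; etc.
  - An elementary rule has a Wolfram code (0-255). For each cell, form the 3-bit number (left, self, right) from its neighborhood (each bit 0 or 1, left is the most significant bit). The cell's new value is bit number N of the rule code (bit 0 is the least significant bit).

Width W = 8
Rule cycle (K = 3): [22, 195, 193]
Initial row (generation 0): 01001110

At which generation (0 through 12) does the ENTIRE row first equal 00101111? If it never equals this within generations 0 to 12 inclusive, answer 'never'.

Answer: never

Derivation:
Gen 0: 01001110
Gen 1 (rule 22): 11110001
Gen 2 (rule 195): 01110110
Gen 3 (rule 193): 00110010
Gen 4 (rule 22): 01001111
Gen 5 (rule 195): 10010111
Gen 6 (rule 193): 00000011
Gen 7 (rule 22): 00000100
Gen 8 (rule 195): 11111001
Gen 9 (rule 193): 01111000
Gen 10 (rule 22): 10000100
Gen 11 (rule 195): 00111001
Gen 12 (rule 193): 10011000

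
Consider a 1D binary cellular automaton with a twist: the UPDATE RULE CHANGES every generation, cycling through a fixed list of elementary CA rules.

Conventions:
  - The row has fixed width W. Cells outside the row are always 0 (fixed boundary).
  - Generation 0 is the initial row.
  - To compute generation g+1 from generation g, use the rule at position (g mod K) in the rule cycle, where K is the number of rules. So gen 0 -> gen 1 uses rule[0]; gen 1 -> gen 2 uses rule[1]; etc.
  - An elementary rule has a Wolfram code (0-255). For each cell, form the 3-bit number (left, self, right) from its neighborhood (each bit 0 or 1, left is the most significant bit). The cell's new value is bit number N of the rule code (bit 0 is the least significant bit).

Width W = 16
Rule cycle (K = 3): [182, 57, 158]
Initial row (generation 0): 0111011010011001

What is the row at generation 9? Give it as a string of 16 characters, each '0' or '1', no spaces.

Answer: 1010101010000111

Derivation:
Gen 0: 0111011010011001
Gen 1 (rule 182): 1010100111100111
Gen 2 (rule 57): 0101010100010100
Gen 3 (rule 158): 1101010110110110
Gen 4 (rule 182): 0011111001001001
Gen 5 (rule 57): 1010000100100100
Gen 6 (rule 158): 1011001111111110
Gen 7 (rule 182): 1100110111111101
Gen 8 (rule 57): 1010101100000010
Gen 9 (rule 158): 1010101010000111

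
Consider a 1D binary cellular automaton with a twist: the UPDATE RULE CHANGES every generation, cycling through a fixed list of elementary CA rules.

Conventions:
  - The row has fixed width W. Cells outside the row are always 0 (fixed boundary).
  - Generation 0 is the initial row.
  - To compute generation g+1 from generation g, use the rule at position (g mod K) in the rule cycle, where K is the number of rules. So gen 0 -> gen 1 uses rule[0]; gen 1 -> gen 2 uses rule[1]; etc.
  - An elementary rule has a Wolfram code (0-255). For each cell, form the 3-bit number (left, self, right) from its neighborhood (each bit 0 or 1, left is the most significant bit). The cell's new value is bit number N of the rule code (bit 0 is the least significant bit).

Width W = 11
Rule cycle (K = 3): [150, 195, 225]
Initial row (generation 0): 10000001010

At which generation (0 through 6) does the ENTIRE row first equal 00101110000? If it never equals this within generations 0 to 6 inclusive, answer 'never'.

Gen 0: 10000001010
Gen 1 (rule 150): 11000011011
Gen 2 (rule 195): 01011101001
Gen 3 (rule 225): 00101110000
Gen 4 (rule 150): 01100101000
Gen 5 (rule 195): 10101000011
Gen 6 (rule 225): 01010011001

Answer: 3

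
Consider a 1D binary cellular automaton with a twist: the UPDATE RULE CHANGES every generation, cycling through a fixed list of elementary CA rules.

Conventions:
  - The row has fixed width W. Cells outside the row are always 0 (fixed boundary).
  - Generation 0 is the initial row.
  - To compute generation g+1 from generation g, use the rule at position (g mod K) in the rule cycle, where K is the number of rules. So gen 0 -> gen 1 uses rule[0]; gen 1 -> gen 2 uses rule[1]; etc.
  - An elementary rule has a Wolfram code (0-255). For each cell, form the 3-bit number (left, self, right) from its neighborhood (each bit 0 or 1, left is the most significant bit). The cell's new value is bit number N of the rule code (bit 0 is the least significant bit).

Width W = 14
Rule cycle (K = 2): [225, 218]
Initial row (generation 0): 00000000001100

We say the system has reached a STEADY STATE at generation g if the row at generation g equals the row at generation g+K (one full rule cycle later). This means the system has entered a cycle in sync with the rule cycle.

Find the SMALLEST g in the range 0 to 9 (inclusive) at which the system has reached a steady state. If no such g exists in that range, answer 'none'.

Answer: 5

Derivation:
Gen 0: 00000000001100
Gen 1 (rule 225): 11111111100101
Gen 2 (rule 218): 11111111111000
Gen 3 (rule 225): 01111111111011
Gen 4 (rule 218): 11111111111011
Gen 5 (rule 225): 01111111111101
Gen 6 (rule 218): 11111111111100
Gen 7 (rule 225): 01111111111101
Gen 8 (rule 218): 11111111111100
Gen 9 (rule 225): 01111111111101
Gen 10 (rule 218): 11111111111100
Gen 11 (rule 225): 01111111111101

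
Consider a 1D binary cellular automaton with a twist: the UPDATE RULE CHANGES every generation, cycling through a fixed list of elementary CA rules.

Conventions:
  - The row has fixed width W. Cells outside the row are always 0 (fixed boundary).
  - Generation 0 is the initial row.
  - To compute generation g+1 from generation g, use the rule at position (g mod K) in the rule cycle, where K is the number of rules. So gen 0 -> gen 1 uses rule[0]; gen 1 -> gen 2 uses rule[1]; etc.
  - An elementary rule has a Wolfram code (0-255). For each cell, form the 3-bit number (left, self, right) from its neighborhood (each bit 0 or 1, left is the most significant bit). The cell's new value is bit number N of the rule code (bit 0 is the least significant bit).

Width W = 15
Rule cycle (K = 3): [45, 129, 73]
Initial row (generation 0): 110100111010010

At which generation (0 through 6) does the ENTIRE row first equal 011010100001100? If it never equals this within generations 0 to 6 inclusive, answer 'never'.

Gen 0: 110100111010010
Gen 1 (rule 45): 101100100110010
Gen 2 (rule 129): 000000000000000
Gen 3 (rule 73): 111111111111111
Gen 4 (rule 45): 100000000000000
Gen 5 (rule 129): 001111111111111
Gen 6 (rule 73): 101000000000001

Answer: never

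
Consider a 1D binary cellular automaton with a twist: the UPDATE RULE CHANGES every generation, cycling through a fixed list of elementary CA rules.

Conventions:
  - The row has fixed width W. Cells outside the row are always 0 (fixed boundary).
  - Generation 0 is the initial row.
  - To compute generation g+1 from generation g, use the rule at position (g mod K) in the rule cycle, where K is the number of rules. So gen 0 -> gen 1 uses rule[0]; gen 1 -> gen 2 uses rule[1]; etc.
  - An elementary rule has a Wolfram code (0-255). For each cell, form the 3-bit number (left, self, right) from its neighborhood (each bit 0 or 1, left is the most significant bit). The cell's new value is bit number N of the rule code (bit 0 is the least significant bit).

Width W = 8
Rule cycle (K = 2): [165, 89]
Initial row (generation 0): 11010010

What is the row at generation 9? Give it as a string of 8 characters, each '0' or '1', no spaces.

Gen 0: 11010010
Gen 1 (rule 165): 00110010
Gen 2 (rule 89): 10111001
Gen 3 (rule 165): 11010001
Gen 4 (rule 89): 11001100
Gen 5 (rule 165): 00000001
Gen 6 (rule 89): 11111100
Gen 7 (rule 165): 01111001
Gen 8 (rule 89): 01001100
Gen 9 (rule 165): 01000001

Answer: 01000001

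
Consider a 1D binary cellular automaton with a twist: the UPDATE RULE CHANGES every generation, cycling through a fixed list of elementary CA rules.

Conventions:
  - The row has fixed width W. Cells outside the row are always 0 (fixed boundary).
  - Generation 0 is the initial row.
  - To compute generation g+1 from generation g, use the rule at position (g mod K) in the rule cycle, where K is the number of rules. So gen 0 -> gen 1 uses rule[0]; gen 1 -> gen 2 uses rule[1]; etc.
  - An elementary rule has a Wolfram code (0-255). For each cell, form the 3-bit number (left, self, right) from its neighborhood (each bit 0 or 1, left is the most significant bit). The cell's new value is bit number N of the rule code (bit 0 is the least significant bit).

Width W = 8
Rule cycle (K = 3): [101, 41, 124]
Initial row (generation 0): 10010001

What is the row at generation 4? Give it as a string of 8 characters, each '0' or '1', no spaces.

Answer: 11100001

Derivation:
Gen 0: 10010001
Gen 1 (rule 101): 10010101
Gen 2 (rule 41): 00001010
Gen 3 (rule 124): 00001111
Gen 4 (rule 101): 11100001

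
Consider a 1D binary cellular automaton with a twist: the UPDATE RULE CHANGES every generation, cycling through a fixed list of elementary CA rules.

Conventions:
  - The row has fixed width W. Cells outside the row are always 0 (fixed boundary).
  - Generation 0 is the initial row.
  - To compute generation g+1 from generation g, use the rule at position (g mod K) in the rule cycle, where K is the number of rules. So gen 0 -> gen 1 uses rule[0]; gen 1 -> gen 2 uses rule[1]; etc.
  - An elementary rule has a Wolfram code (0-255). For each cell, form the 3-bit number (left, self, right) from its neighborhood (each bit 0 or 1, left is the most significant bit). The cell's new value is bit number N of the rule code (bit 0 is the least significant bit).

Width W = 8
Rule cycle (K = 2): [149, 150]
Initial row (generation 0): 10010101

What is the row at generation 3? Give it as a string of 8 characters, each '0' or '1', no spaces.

Answer: 11010101

Derivation:
Gen 0: 10010101
Gen 1 (rule 149): 11010101
Gen 2 (rule 150): 00010101
Gen 3 (rule 149): 11010101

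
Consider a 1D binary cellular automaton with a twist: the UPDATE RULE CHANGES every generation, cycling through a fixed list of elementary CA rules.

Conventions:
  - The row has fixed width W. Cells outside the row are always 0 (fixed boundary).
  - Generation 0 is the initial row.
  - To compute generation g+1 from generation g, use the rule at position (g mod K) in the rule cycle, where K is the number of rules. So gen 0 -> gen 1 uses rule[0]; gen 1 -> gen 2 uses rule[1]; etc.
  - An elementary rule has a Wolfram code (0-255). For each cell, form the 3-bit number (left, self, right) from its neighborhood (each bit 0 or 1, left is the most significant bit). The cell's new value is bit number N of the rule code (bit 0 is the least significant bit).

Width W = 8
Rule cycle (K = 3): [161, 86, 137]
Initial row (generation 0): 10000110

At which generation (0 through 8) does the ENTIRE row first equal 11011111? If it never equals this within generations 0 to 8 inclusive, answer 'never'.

Answer: never

Derivation:
Gen 0: 10000110
Gen 1 (rule 161): 00110000
Gen 2 (rule 86): 01011000
Gen 3 (rule 137): 00010011
Gen 4 (rule 161): 11000000
Gen 5 (rule 86): 01100000
Gen 6 (rule 137): 01001111
Gen 7 (rule 161): 00000110
Gen 8 (rule 86): 00001011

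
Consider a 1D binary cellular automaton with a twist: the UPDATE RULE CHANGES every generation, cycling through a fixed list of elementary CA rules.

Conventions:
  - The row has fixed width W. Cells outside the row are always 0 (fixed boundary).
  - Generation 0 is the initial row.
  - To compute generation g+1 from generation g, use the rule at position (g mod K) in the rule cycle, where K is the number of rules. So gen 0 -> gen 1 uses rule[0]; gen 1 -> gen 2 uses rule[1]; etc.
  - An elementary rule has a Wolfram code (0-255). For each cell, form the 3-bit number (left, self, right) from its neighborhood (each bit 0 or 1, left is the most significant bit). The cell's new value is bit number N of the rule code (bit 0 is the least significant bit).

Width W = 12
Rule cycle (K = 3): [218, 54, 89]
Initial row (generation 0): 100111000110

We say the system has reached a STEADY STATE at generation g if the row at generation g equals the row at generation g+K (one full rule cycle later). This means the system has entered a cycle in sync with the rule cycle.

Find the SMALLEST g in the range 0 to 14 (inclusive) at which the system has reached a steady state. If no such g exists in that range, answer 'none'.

Gen 0: 100111000110
Gen 1 (rule 218): 011111101111
Gen 2 (rule 54): 100000010000
Gen 3 (rule 89): 011111001111
Gen 4 (rule 218): 111111111111
Gen 5 (rule 54): 000000000000
Gen 6 (rule 89): 111111111111
Gen 7 (rule 218): 111111111111
Gen 8 (rule 54): 000000000000
Gen 9 (rule 89): 111111111111
Gen 10 (rule 218): 111111111111
Gen 11 (rule 54): 000000000000
Gen 12 (rule 89): 111111111111
Gen 13 (rule 218): 111111111111
Gen 14 (rule 54): 000000000000
Gen 15 (rule 89): 111111111111
Gen 16 (rule 218): 111111111111
Gen 17 (rule 54): 000000000000

Answer: 4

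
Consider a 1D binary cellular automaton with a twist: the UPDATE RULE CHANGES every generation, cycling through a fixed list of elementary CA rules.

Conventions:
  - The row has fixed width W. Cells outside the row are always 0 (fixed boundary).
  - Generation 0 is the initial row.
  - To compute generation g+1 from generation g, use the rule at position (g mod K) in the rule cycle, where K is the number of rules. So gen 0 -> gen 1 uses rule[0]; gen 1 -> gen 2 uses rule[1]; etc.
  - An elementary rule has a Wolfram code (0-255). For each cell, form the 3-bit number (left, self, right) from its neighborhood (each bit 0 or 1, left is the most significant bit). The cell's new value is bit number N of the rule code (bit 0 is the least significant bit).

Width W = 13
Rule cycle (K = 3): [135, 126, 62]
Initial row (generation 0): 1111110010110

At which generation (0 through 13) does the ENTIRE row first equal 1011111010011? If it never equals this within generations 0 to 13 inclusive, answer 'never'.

Gen 0: 1111110010110
Gen 1 (rule 135): 0111100110000
Gen 2 (rule 126): 1100111111000
Gen 3 (rule 62): 1011100000100
Gen 4 (rule 135): 1001001111101
Gen 5 (rule 126): 1111111000111
Gen 6 (rule 62): 1000000101100
Gen 7 (rule 135): 1011111100001
Gen 8 (rule 126): 1110000110011
Gen 9 (rule 62): 1001001101110
Gen 10 (rule 135): 1011010000100
Gen 11 (rule 126): 1111111001110
Gen 12 (rule 62): 1000000111001
Gen 13 (rule 135): 1011111010011

Answer: 13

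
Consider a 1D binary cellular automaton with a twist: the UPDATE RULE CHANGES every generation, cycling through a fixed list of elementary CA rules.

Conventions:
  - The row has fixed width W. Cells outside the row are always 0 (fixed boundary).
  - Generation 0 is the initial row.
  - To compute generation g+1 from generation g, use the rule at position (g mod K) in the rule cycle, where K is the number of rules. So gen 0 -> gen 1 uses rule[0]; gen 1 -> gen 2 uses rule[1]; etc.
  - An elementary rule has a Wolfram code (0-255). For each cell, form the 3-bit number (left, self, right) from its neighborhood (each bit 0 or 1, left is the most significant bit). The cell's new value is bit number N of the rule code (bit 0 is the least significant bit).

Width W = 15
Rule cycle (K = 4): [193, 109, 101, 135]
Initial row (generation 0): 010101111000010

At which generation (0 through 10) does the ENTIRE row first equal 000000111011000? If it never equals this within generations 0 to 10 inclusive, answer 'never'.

Gen 0: 010101111000010
Gen 1 (rule 193): 000000111011000
Gen 2 (rule 109): 111110101111011
Gen 3 (rule 101): 000011110001101
Gen 4 (rule 135): 111101100110001
Gen 5 (rule 193): 011100100010100
Gen 6 (rule 109): 010100101011101
Gen 7 (rule 101): 011100111100111
Gen 8 (rule 135): 101001011001010
Gen 9 (rule 193): 000000001000000
Gen 10 (rule 109): 111111101011111

Answer: 1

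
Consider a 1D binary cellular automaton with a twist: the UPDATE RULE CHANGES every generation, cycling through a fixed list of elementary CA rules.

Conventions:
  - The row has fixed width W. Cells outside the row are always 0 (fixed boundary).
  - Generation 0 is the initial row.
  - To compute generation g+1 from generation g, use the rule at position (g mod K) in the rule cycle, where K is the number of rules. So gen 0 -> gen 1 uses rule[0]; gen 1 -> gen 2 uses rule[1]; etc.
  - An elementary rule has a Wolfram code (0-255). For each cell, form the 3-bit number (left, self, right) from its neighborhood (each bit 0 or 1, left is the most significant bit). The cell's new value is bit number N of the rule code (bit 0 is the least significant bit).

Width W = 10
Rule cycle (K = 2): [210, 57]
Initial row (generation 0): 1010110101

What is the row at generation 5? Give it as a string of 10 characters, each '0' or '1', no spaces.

Gen 0: 1010110101
Gen 1 (rule 210): 0000010000
Gen 2 (rule 57): 1111001111
Gen 3 (rule 210): 0111110111
Gen 4 (rule 57): 0100001100
Gen 5 (rule 210): 1010010110

Answer: 1010010110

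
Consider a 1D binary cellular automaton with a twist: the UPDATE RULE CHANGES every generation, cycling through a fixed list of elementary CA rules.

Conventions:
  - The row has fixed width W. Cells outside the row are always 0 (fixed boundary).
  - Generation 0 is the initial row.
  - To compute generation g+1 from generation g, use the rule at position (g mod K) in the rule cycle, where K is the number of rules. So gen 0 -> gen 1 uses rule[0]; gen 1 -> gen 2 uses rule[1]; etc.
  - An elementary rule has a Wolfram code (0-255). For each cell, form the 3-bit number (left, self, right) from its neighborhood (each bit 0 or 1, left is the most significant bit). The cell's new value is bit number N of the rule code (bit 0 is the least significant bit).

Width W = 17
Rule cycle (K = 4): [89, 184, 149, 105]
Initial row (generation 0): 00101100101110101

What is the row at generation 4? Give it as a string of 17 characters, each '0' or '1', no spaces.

Answer: 01101101011011001

Derivation:
Gen 0: 00101100101110101
Gen 1 (rule 89): 10001110001010000
Gen 2 (rule 184): 01001101000101000
Gen 3 (rule 149): 01100001110101111
Gen 4 (rule 105): 01101101011011001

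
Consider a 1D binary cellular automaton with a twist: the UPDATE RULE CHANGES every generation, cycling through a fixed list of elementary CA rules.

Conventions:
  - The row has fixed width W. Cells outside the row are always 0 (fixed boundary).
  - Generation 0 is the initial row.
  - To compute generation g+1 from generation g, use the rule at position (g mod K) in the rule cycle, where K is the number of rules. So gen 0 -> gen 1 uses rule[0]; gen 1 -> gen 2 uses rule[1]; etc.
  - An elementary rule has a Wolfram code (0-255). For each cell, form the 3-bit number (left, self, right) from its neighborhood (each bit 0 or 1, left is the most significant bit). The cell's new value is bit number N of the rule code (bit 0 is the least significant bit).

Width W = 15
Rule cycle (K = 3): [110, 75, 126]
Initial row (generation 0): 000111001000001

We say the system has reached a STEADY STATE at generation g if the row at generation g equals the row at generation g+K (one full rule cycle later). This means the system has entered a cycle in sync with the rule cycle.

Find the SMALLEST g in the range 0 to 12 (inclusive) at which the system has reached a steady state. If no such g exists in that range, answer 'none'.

Gen 0: 000111001000001
Gen 1 (rule 110): 001101011000011
Gen 2 (rule 75): 111100011011111
Gen 3 (rule 126): 100110111110001
Gen 4 (rule 110): 101111100010011
Gen 5 (rule 75): 001000101100111
Gen 6 (rule 126): 011101111111101
Gen 7 (rule 110): 110111000000111
Gen 8 (rule 75): 110101011111101
Gen 9 (rule 126): 111111110000111
Gen 10 (rule 110): 100000010001101
Gen 11 (rule 75): 001111100111100
Gen 12 (rule 126): 011000111100110
Gen 13 (rule 110): 111001100101110
Gen 14 (rule 75): 101011101001010
Gen 15 (rule 126): 111110111111111

Answer: none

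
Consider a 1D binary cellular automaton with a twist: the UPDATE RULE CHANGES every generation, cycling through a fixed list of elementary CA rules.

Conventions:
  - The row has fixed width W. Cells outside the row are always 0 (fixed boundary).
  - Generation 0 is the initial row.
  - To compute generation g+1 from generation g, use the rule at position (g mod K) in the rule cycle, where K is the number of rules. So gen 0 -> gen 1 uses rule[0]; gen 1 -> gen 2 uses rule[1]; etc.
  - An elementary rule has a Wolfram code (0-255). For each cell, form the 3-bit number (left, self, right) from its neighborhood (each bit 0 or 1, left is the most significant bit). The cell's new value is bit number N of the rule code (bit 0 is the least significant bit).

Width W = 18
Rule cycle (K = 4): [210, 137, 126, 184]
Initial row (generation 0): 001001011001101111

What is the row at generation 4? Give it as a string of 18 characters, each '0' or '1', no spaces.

Gen 0: 001001011001101111
Gen 1 (rule 210): 010110001110100111
Gen 2 (rule 137): 000100101100000110
Gen 3 (rule 126): 001111111110001111
Gen 4 (rule 184): 001111111101001110

Answer: 001111111101001110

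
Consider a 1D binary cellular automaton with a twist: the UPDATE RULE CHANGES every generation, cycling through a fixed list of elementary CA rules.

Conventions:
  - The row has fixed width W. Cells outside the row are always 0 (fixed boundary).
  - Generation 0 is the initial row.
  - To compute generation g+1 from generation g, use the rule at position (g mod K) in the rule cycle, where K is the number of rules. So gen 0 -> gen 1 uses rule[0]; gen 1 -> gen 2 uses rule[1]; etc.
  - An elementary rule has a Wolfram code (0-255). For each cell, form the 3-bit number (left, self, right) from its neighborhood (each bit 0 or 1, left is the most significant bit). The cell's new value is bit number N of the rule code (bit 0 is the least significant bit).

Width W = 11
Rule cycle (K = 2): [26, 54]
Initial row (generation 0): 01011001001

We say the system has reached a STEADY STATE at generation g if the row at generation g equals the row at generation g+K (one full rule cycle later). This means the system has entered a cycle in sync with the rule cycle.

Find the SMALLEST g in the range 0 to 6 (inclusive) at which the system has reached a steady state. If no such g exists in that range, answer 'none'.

Gen 0: 01011001001
Gen 1 (rule 26): 10010110110
Gen 2 (rule 54): 11111001001
Gen 3 (rule 26): 10000110110
Gen 4 (rule 54): 11001001001
Gen 5 (rule 26): 10110110110
Gen 6 (rule 54): 11001001001
Gen 7 (rule 26): 10110110110
Gen 8 (rule 54): 11001001001

Answer: 4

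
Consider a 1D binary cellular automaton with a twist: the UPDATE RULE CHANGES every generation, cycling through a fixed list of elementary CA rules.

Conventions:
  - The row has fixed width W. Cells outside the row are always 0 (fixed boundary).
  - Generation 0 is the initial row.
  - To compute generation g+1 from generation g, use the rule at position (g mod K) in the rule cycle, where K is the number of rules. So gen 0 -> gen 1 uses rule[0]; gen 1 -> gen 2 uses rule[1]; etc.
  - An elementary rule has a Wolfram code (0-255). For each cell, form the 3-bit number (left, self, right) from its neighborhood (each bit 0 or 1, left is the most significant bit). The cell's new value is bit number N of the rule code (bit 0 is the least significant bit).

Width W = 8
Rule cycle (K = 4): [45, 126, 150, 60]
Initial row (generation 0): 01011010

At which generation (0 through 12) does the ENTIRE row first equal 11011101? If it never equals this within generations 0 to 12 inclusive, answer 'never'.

Answer: never

Derivation:
Gen 0: 01011010
Gen 1 (rule 45): 01110110
Gen 2 (rule 126): 11011111
Gen 3 (rule 150): 00001110
Gen 4 (rule 60): 00001001
Gen 5 (rule 45): 11101001
Gen 6 (rule 126): 10111111
Gen 7 (rule 150): 10011110
Gen 8 (rule 60): 11010001
Gen 9 (rule 45): 10110101
Gen 10 (rule 126): 11111111
Gen 11 (rule 150): 01111110
Gen 12 (rule 60): 01000001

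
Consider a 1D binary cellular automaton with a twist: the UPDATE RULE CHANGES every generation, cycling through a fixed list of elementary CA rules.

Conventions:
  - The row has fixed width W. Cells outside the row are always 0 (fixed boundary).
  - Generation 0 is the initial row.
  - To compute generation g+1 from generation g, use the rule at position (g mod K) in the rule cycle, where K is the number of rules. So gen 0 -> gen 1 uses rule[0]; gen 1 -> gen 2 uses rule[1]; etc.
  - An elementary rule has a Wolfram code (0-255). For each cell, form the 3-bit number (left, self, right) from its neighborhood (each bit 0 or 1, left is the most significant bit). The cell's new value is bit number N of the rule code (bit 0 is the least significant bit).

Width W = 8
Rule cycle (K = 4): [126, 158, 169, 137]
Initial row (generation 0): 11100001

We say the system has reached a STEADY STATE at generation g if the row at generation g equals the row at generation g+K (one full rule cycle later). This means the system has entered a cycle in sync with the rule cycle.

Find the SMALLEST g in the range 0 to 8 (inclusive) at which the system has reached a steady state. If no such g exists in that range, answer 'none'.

Gen 0: 11100001
Gen 1 (rule 126): 10110011
Gen 2 (rule 158): 10101110
Gen 3 (rule 169): 01011100
Gen 4 (rule 137): 00011001
Gen 5 (rule 126): 00111111
Gen 6 (rule 158): 01111110
Gen 7 (rule 169): 01111100
Gen 8 (rule 137): 01111001
Gen 9 (rule 126): 11001111
Gen 10 (rule 158): 10111110
Gen 11 (rule 169): 01111100
Gen 12 (rule 137): 01111001

Answer: 7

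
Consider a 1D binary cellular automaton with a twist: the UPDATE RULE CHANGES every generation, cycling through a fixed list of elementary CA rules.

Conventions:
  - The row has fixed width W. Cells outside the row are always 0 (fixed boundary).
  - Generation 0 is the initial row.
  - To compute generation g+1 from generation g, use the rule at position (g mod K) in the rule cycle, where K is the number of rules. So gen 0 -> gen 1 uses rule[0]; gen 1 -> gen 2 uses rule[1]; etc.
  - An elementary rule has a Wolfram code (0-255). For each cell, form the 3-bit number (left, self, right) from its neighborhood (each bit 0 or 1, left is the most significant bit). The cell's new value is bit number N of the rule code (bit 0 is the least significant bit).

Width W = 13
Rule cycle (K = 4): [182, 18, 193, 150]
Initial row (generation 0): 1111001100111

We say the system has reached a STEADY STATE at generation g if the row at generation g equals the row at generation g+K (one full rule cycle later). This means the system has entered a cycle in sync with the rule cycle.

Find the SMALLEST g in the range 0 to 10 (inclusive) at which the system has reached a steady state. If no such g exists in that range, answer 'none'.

Answer: 6

Derivation:
Gen 0: 1111001100111
Gen 1 (rule 182): 0110110011010
Gen 2 (rule 18): 1000001100001
Gen 3 (rule 193): 0011100101100
Gen 4 (rule 150): 0101011100010
Gen 5 (rule 182): 1111101010111
Gen 6 (rule 18): 0000000000000
Gen 7 (rule 193): 1111111111111
Gen 8 (rule 150): 0111111111110
Gen 9 (rule 182): 1011111111101
Gen 10 (rule 18): 0000000000000
Gen 11 (rule 193): 1111111111111
Gen 12 (rule 150): 0111111111110
Gen 13 (rule 182): 1011111111101
Gen 14 (rule 18): 0000000000000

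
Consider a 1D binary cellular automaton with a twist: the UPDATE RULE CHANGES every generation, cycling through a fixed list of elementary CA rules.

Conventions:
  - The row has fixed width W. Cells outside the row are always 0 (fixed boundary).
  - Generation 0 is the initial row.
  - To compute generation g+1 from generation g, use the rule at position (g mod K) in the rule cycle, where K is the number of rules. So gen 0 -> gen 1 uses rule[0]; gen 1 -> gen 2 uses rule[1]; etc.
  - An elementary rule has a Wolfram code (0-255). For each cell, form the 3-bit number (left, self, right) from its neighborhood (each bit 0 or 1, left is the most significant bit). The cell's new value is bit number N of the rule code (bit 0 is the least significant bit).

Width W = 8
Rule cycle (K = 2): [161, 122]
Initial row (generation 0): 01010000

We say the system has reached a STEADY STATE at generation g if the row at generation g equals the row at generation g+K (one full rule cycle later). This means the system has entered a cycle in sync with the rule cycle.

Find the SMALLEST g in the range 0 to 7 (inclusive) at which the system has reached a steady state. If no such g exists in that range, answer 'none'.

Gen 0: 01010000
Gen 1 (rule 161): 00100111
Gen 2 (rule 122): 01011101
Gen 3 (rule 161): 00101010
Gen 4 (rule 122): 01010101
Gen 5 (rule 161): 00101010
Gen 6 (rule 122): 01010101
Gen 7 (rule 161): 00101010
Gen 8 (rule 122): 01010101
Gen 9 (rule 161): 00101010

Answer: 3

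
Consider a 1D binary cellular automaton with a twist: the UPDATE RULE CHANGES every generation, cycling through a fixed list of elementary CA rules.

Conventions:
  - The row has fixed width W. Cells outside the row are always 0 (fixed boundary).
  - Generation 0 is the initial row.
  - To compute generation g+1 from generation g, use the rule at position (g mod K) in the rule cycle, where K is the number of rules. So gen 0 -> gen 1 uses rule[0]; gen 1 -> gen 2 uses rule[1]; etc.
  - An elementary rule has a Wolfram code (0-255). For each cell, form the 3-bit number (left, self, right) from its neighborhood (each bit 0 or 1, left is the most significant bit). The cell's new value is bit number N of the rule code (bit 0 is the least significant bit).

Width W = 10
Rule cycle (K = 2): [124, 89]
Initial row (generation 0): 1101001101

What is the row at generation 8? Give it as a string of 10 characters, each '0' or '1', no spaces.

Answer: 1011010100

Derivation:
Gen 0: 1101001101
Gen 1 (rule 124): 1111101111
Gen 2 (rule 89): 1000101001
Gen 3 (rule 124): 1100111101
Gen 4 (rule 89): 1110100100
Gen 5 (rule 124): 1011110110
Gen 6 (rule 89): 0010010111
Gen 7 (rule 124): 0011011101
Gen 8 (rule 89): 1011010100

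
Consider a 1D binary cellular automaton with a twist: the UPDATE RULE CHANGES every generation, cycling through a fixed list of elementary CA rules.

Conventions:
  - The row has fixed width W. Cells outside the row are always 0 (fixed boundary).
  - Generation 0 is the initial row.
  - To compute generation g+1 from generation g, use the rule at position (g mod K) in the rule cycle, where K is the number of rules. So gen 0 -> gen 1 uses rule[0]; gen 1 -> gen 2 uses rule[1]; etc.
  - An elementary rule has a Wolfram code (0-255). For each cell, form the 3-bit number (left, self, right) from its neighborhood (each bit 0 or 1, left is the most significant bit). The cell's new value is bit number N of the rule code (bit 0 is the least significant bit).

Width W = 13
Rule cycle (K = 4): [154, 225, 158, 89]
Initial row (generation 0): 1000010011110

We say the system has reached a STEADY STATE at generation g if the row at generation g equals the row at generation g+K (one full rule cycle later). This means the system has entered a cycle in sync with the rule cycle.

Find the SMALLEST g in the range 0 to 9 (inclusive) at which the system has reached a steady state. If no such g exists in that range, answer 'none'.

Gen 0: 1000010011110
Gen 1 (rule 154): 0100101111101
Gen 2 (rule 225): 0000010111110
Gen 3 (rule 158): 0000110111101
Gen 4 (rule 89): 1110110100100
Gen 5 (rule 154): 1100100011010
Gen 6 (rule 225): 0100001001100
Gen 7 (rule 158): 1110011111010
Gen 8 (rule 89): 1011010001001
Gen 9 (rule 154): 0010001010110
Gen 10 (rule 225): 1000100101010
Gen 11 (rule 158): 1101111101011
Gen 12 (rule 89): 1101000100011
Gen 13 (rule 154): 1000101010110

Answer: none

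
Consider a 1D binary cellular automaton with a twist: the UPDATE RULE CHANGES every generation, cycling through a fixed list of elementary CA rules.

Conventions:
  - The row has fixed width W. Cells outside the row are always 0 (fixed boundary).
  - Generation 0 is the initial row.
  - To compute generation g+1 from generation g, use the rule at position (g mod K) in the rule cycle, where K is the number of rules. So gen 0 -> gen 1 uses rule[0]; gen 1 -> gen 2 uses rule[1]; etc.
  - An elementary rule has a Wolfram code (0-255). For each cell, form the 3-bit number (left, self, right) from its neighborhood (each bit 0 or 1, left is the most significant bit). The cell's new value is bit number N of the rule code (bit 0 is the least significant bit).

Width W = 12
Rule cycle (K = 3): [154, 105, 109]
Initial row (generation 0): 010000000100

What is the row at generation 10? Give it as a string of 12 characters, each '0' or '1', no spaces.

Gen 0: 010000000100
Gen 1 (rule 154): 101000001010
Gen 2 (rule 105): 010011100100
Gen 3 (rule 109): 010010100101
Gen 4 (rule 154): 101100011000
Gen 5 (rule 105): 011101011011
Gen 6 (rule 109): 010111111111
Gen 7 (rule 154): 100111111110
Gen 8 (rule 105): 000100000010
Gen 9 (rule 109): 110101111010
Gen 10 (rule 154): 100001110001

Answer: 100001110001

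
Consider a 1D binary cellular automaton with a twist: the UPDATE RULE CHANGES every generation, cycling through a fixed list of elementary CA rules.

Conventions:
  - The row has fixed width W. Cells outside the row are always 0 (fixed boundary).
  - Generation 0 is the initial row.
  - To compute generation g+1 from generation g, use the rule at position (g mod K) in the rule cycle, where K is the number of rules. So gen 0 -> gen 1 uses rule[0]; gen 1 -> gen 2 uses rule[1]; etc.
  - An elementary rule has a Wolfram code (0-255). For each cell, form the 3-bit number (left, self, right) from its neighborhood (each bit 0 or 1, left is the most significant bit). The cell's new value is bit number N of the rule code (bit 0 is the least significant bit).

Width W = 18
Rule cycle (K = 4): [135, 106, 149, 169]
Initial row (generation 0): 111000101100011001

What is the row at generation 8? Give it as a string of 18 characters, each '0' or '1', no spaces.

Gen 0: 111000101100011001
Gen 1 (rule 135): 010011100001100011
Gen 2 (rule 106): 100110100011100111
Gen 3 (rule 149): 110000111001010010
Gen 4 (rule 169): 100110110000100000
Gen 5 (rule 135): 101000000111101111
Gen 6 (rule 106): 010000001100111001
Gen 7 (rule 149): 011111100010010101
Gen 8 (rule 169): 011111001000001010

Answer: 011111001000001010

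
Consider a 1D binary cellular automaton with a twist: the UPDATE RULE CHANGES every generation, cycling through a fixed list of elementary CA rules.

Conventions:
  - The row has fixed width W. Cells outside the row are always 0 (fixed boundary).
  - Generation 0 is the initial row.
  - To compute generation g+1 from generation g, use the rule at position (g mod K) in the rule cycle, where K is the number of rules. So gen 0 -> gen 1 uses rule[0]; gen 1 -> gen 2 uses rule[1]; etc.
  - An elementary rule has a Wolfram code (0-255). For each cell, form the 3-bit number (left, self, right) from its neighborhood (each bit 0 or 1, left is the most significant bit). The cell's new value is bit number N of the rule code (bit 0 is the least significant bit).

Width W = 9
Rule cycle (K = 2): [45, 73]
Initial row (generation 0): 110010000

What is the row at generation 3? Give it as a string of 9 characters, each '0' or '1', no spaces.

Answer: 101010111

Derivation:
Gen 0: 110010000
Gen 1 (rule 45): 100010111
Gen 2 (rule 73): 001000101
Gen 3 (rule 45): 101010111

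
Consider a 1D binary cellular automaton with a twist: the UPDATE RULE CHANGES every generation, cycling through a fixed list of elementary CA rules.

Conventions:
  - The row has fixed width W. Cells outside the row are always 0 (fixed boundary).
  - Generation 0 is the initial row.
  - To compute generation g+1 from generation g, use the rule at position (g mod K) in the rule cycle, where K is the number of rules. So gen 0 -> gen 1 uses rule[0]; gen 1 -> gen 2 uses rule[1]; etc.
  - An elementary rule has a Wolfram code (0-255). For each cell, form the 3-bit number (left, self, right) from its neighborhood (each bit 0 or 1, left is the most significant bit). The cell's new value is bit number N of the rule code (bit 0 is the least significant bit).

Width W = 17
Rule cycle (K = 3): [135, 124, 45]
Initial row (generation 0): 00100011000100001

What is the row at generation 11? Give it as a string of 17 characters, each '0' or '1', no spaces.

Answer: 11101111100000011

Derivation:
Gen 0: 00100011000100001
Gen 1 (rule 135): 11101100011101111
Gen 2 (rule 124): 10111110010111001
Gen 3 (rule 45): 11100000011100001
Gen 4 (rule 135): 01001111101001111
Gen 5 (rule 124): 01101000111101001
Gen 6 (rule 45): 01011010100011001
Gen 7 (rule 135): 11000010101100011
Gen 8 (rule 124): 11100011111110011
Gen 9 (rule 45): 10001010000000010
Gen 10 (rule 135): 10111010111111110
Gen 11 (rule 124): 11101111100000011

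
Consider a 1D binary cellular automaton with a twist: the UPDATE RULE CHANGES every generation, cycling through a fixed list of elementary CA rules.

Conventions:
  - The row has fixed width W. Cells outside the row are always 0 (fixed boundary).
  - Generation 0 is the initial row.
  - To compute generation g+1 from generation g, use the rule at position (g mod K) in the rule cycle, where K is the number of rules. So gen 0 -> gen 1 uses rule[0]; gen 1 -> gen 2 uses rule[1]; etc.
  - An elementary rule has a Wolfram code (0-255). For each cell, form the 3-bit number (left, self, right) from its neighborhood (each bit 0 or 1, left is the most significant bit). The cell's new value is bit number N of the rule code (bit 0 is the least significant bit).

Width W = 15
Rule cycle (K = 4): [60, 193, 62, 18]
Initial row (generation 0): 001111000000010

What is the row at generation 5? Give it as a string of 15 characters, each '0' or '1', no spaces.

Answer: 000000000111100

Derivation:
Gen 0: 001111000000010
Gen 1 (rule 60): 001000100000011
Gen 2 (rule 193): 100010001111001
Gen 3 (rule 62): 110111011000111
Gen 4 (rule 18): 000000000101000
Gen 5 (rule 60): 000000000111100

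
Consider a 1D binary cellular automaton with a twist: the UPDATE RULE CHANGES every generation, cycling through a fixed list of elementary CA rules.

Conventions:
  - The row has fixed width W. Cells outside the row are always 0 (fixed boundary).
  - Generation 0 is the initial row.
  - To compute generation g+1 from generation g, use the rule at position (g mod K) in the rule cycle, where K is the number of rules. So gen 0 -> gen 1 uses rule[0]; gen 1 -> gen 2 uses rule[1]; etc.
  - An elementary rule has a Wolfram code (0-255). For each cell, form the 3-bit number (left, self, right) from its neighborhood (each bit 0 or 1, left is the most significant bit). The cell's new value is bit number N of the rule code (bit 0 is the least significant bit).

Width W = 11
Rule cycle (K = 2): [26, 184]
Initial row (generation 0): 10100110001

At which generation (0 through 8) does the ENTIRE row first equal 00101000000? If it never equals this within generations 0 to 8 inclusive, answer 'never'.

Answer: 4

Derivation:
Gen 0: 10100110001
Gen 1 (rule 26): 00011101010
Gen 2 (rule 184): 00011010101
Gen 3 (rule 26): 00110000000
Gen 4 (rule 184): 00101000000
Gen 5 (rule 26): 01000100000
Gen 6 (rule 184): 00100010000
Gen 7 (rule 26): 01010101000
Gen 8 (rule 184): 00101010100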